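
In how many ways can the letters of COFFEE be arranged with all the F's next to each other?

Treat the 2 copies of F as a single block. The multiset to arrange is then {FF, C, E, E, O}, 5 items in all.
That gives (5)!/(2!) = 60 arrangements.

60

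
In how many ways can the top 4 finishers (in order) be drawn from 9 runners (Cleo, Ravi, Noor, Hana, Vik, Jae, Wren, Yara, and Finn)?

3024

This is an ordered selection of 4 from 9: P(9,4).
That gives 9 × 8 × 7 × 6 = 3024.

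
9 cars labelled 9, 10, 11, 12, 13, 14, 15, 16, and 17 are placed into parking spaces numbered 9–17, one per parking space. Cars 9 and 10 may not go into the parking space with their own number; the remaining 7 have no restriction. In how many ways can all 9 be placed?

Let Aᵢ (for i ∈ {9, 10}) be the placements that put car i in its forbidden parking space. Any j of these fix j positions, leaving (9−j)! ways to fill the rest, and there are C(2,j) ways to pick which j.
By inclusion–exclusion, the number of valid placements is Σ_{j=0}^{2} (−1)^j C(2,j)·(9−j)!.
Computing: 362880 − 80640 + 5040 = 287280.

287280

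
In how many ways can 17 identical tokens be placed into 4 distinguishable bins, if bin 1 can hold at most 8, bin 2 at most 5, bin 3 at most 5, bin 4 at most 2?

By stars and bars, unrestricted non-negative solutions to x_1+…+x_4 = 17 number C(17+3,3) = 1140.
Subtract solutions that violate a single cap (substitute x_i' = x_i − (cap_i+1)): x_1 ≥ 9 gives C(11,3) = 165; x_2 ≥ 6 gives C(14,3) = 364; x_3 ≥ 6 gives C(14,3) = 364; x_4 ≥ 3 gives C(17,3) = 680. Together 1573.
Add back pairs where two caps are both exceeded: 10 + 10 + 56 + 56 + 165 + 165 = 462.
Subtract triples: 0 + 0 + 0 + 10 = 10.
By inclusion–exclusion the count is 1140 − 1573 + 462 − 10 = 19.

19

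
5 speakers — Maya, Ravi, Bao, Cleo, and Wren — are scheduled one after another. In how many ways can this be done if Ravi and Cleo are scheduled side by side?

Treat {Ravi, Cleo} as a single unit. There are 4 units to order, and the pair itself can be ordered 2 ways.
So the count is 2·(4)! = 48.

48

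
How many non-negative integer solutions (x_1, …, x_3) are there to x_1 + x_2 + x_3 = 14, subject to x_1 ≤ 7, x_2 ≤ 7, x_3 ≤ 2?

By stars and bars, unrestricted non-negative solutions to x_1+…+x_3 = 14 number C(14+2,2) = 120.
Subtract solutions that violate a single cap (substitute x_i' = x_i − (cap_i+1)): x_1 ≥ 8 gives C(8,2) = 28; x_2 ≥ 8 gives C(8,2) = 28; x_3 ≥ 3 gives C(13,2) = 78. Together 134.
Add back pairs where two caps are both exceeded: 0 + 10 + 10 = 20.
By inclusion–exclusion the count is 120 − 134 + 20 = 6.

6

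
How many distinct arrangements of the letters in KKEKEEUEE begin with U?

56

With the first slot taken by U, it remains to arrange the other 8 letters (KKEKEEEE).
Those 8 letters have E appearing 5 times and K appearing 3 times, giving (8)!/(5!·3!) = 56.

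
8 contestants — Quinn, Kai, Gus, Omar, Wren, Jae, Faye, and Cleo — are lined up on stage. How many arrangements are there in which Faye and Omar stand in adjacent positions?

10080

Place the 6 others and the Faye-Omar pair as 7 objects in a line; the pair has 2 internal arrangements.
So the count is 2·(7)! = 10080.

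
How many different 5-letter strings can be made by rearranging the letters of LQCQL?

The 5 letters of LQCQL have repeats: L appearing twice and Q appearing twice.
Dividing 5! = 120 by 2!·2! = 4 for the repeated letters gives 30.

30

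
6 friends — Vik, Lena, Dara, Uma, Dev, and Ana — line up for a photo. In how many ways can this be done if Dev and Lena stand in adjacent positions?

240

Place the 4 others and the Dev-Lena pair as 5 objects in a line; the pair has 2 internal arrangements.
That gives 2 × 5! = 2 × 120 = 240.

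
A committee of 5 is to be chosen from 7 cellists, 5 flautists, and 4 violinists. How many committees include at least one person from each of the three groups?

3010

With no constraint there are C(16,5) = 4368 possible selections.
Subtract selections that omit an entire group: no cellists → C(9,5) = 126; no flautists → C(11,5) = 462; no violinists → C(12,5) = 792.
Add back selections omitting two groups (i.e. drawn from a single group): C(7,5) + C(5,5) + C(4,5) = 22.
By inclusion–exclusion: 4368 − 1380 + 22 = 3010.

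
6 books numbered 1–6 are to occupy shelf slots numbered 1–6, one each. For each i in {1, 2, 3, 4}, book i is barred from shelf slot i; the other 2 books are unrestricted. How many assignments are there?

362

Let Aᵢ (for 1 ≤ i ≤ 4) be the placements that put book i in its forbidden shelf slot. Any j of these fix j positions, leaving (6−j)! ways to fill the rest, and there are C(4,j) ways to pick which j.
By inclusion–exclusion, the number of valid placements is Σ_{j=0}^{4} (−1)^j C(4,j)·(6−j)!.
Computing: 720 − 480 + 144 − 24 + 2 = 362.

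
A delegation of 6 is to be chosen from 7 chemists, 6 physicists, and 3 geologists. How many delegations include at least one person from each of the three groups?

With no constraint there are C(16,6) = 8008 possible selections.
Subtract selections that omit an entire group: no chemists → C(9,6) = 84; no physicists → C(10,6) = 210; no geologists → C(13,6) = 1716.
Add back selections omitting two groups (i.e. drawn from a single group): C(7,6) + C(6,6) + C(3,6) = 8.
By inclusion–exclusion: 8008 − 2010 + 8 = 6006.

6006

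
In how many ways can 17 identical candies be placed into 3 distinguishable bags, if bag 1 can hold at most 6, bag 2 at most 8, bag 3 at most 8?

Without the upper bounds there are C(19,2) = 171 ways to split 17 among 3 bags.
Subtract solutions that violate a single cap (substitute x_i' = x_i − (cap_i+1)): x_1 ≥ 7 gives C(12,2) = 66; x_2 ≥ 9 gives C(10,2) = 45; x_3 ≥ 9 gives C(10,2) = 45. Together 156.
Add back pairs where two caps are both exceeded: 3 + 3 + 0 = 6.
By inclusion–exclusion the count is 171 − 156 + 6 = 21.

21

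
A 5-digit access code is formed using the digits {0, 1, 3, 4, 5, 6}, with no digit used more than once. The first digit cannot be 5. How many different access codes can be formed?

The first digit has 6−1 = 5 choices (anything except 5).
The remaining 4 digits are filled from the other 5 symbols without repetition: 5 × 4 × 3 × 2 = 120.
Total: 5 × 120 = 600.

600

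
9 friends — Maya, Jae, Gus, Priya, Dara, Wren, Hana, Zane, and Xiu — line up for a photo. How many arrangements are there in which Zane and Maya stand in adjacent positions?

80640

Place the 7 others and the Zane-Maya pair as 8 objects in a line; the pair has 2 internal arrangements.
That gives 2 × 8! = 2 × 40320 = 80640.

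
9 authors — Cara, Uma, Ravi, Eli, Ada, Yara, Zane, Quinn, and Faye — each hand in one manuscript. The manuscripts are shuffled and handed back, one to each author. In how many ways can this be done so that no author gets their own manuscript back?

Let Aᵢ be the assignments in which author i gets their own manuscript. We want the size of the complement of A₁∪…∪A_9.
By inclusion–exclusion this is Σ_{j=0}^{9} (−1)^j C(9,j)·(9−j)!.
Computing: 362880 − 362880 + 181440 − 60480 + 15120 − 3024 + 504 − 72 + 9 − 1 = 133496.

133496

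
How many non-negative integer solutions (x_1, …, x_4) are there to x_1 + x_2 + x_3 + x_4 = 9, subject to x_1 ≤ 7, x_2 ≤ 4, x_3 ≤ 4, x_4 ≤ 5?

126

Without the upper bounds there are C(12,3) = 220 ways to split 9 among 4 variables.
Subtract solutions that violate a single cap (substitute x_i' = x_i − (cap_i+1)): x_1 ≥ 8 gives C(4,3) = 4; x_2 ≥ 5 gives C(7,3) = 35; x_3 ≥ 5 gives C(7,3) = 35; x_4 ≥ 6 gives C(6,3) = 20. Together 94.
No two caps can be exceeded simultaneously, so the pair terms are all 0.
By inclusion–exclusion the count is 220 − 94 + 0 = 126.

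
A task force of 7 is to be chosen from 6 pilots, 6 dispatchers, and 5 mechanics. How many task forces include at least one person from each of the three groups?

Unrestricted: C(17,7) = 19448 ways to pick any 7 of the 17.
Subtract selections that omit an entire group: no pilots → C(11,7) = 330; no dispatchers → C(11,7) = 330; no mechanics → C(12,7) = 792.
Add back selections omitting two groups (i.e. drawn from a single group): C(6,7) + C(6,7) + C(5,7) = 0.
By inclusion–exclusion: 19448 − 1452 + 0 = 17996.

17996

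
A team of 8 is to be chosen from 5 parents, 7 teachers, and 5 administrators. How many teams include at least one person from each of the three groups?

Total 8-person selections from all 17: C(17,8) = 24310.
Subtract selections that omit an entire group: no parents → C(12,8) = 495; no teachers → C(10,8) = 45; no administrators → C(12,8) = 495.
Add back selections omitting two groups (i.e. drawn from a single group): C(5,8) + C(7,8) + C(5,8) = 0.
By inclusion–exclusion: 24310 − 1035 + 0 = 23275.

23275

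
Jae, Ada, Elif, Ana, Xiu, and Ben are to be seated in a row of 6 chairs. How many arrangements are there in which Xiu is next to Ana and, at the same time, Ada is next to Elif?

Treat {Xiu,Ana} as one block (2 orders) and {Ada,Elif} as another (2 orders).
That leaves 4 units to arrange: 2 × 2 × 4! = 4 × 24 = 96.

96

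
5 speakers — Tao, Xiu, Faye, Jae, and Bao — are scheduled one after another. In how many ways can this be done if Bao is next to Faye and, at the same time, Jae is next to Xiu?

24

Treat {Bao,Faye} as one block (2 orders) and {Jae,Xiu} as another (2 orders).
That leaves 3 units to arrange: 2 × 2 × 3! = 4 × 6 = 24.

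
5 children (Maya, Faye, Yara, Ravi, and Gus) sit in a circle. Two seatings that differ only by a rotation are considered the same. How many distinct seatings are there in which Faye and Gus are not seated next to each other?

Without the restriction there are (4)! = 24 seatings.
Those with Faye next to Gus: fuse the pair into one unit and seat 4 units around a circle — 2·(3)! = 12.
Subtracting, 24 − 12 = 12.

12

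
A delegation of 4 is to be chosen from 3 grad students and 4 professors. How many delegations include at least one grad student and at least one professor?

34

Total 4-person selections from all 7: C(7,4) = 35.
Selections missing a whole group: no grad students → C(4,4) = 1; no professors → C(3,4) = 0.
Both groups omitted at once is impossible, so 35 − 1 = 34.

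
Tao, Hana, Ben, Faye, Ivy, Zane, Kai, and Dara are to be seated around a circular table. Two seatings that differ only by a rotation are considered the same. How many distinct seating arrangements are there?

5040

Around a circle, 8 distinct people have 8!/8 = (7)! = 5040 rotationally distinct seatings.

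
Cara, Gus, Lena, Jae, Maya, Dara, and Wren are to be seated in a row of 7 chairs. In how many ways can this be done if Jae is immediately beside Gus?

Treat {Jae, Gus} as a single unit. There are 6 units to order, and the pair itself can be ordered 2 ways.
So the count is 2·(6)! = 1440.

1440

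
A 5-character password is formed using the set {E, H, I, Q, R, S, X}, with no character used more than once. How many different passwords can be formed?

This is a permutation of 5 out of 7: P(7,5) = 7!/2!.
That product is 7 × 6 × 5 × 4 × 3 = 2520.

2520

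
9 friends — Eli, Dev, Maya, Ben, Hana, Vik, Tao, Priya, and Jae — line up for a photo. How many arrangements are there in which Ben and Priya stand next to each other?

Place the 7 others and the Ben-Priya pair as 8 objects in a line; the pair has 2 internal arrangements.
So the count is 2·(8)! = 80640.

80640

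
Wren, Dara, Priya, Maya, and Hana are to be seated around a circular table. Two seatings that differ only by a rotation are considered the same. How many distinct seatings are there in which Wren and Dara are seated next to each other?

12

Treat {Wren, Dara} as one unit (2 internal orders) and seat the resulting 4 units around the table: (3)! circular arrangements.
So 2 × (3)! = 2 × 6 = 12.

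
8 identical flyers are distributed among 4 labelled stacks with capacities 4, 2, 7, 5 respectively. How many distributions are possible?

By stars and bars, unrestricted non-negative solutions to x_1+…+x_4 = 8 number C(8+3,3) = 165.
Subtract solutions that violate a single cap (substitute x_i' = x_i − (cap_i+1)): x_1 ≥ 5 gives C(6,3) = 20; x_2 ≥ 3 gives C(8,3) = 56; x_3 ≥ 8 gives C(3,3) = 1; x_4 ≥ 6 gives C(5,3) = 10. Together 87.
Add back pairs where two caps are both exceeded: 1 + 0 + 0 + 0 + 0 + 0 = 1.
By inclusion–exclusion the count is 165 − 87 + 1 = 79.

79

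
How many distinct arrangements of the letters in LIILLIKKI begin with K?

With the first slot taken by K, it remains to arrange the other 8 letters (LIILLIKI).
Those 8 letters have I appearing 4 times and L appearing 3 times, giving (8)!/(4!·3!) = 280.

280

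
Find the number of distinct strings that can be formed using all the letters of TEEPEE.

30

The 6 letters of TEEPEE have repeats: E appearing 4 times.
The number of distinct arrangements is 6!/(4!) = 720/24 = 30.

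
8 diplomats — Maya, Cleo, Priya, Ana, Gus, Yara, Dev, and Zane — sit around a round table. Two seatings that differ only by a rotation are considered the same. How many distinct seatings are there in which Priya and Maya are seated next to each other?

Treat {Priya, Maya} as one unit (2 internal orders) and seat the resulting 7 units around the table: (6)! circular arrangements.
So 2 × (6)! = 2 × 720 = 1440.

1440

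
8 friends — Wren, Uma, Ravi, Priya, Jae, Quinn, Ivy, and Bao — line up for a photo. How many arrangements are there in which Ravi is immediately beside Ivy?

Place the 6 others and the Ravi-Ivy pair as 7 objects in a line; the pair has 2 internal arrangements.
That gives 2 × 7! = 2 × 5040 = 10080.

10080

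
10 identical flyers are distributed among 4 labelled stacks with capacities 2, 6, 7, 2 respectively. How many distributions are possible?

Without the upper bounds there are C(13,3) = 286 ways to split 10 among 4 stacks.
Subtract solutions that violate a single cap (substitute x_i' = x_i − (cap_i+1)): x_1 ≥ 3 gives C(10,3) = 120; x_2 ≥ 7 gives C(6,3) = 20; x_3 ≥ 8 gives C(5,3) = 10; x_4 ≥ 3 gives C(10,3) = 120. Together 270.
Add back pairs where two caps are both exceeded: 1 + 0 + 35 + 0 + 1 + 0 = 37.
By inclusion–exclusion the count is 286 − 270 + 37 = 53.

53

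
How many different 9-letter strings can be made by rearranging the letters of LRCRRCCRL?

Letter multiplicities in LRCRRCCRL: C×3, L×2, R×4.
So there are 9! / (4!·3!·2!) = 1260 distinguishable arrangements.

1260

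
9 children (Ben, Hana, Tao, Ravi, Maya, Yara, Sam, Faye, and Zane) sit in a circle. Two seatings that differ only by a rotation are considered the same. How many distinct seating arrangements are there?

40320

Seat Ben anywhere (absorbing the rotational symmetry), then permute the other 8: (8)! = 40320.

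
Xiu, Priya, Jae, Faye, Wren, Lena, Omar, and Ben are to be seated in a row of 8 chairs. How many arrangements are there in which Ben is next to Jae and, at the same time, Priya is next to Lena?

2880

Treat {Ben,Jae} as one block (2 orders) and {Priya,Lena} as another (2 orders).
That leaves 6 units to arrange: 2 × 2 × 6! = 4 × 720 = 2880.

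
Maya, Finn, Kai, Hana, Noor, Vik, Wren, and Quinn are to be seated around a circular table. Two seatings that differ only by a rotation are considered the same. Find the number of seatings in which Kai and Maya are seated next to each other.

Treat {Kai, Maya} as one unit (2 internal orders) and seat the resulting 7 units around the table: (6)! circular arrangements.
So 2 × (6)! = 2 × 720 = 1440.

1440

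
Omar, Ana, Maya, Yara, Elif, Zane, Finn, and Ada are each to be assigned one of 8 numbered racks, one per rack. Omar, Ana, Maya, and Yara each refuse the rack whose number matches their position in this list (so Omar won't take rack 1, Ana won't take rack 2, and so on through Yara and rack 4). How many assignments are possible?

Let Aᵢ (for 1 ≤ i ≤ 4) be the placements that put person i in their forbidden rack. Any j of these fix j positions, leaving (8−j)! ways to fill the rest, and there are C(4,j) ways to pick which j.
By inclusion–exclusion, the number of valid placements is Σ_{j=0}^{4} (−1)^j C(4,j)·(8−j)!.
Computing: 40320 − 20160 + 4320 − 480 + 24 = 24024.

24024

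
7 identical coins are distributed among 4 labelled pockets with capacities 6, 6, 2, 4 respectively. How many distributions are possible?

By stars and bars, unrestricted non-negative solutions to x_1+…+x_4 = 7 number C(7+3,3) = 120.
Subtract solutions that violate a single cap (substitute x_i' = x_i − (cap_i+1)): x_1 ≥ 7 gives C(3,3) = 1; x_2 ≥ 7 gives C(3,3) = 1; x_3 ≥ 3 gives C(7,3) = 35; x_4 ≥ 5 gives C(5,3) = 10. Together 47.
No two caps can be exceeded simultaneously, so the pair terms are all 0.
By inclusion–exclusion the count is 120 − 47 + 0 = 73.

73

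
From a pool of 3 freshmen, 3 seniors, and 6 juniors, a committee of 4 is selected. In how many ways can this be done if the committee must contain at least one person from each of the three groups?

243

With no constraint there are C(12,4) = 495 possible selections.
Subtract selections that omit an entire group: no freshmen → C(9,4) = 126; no seniors → C(9,4) = 126; no juniors → C(6,4) = 15.
Add back selections omitting two groups (i.e. drawn from a single group): C(3,4) + C(3,4) + C(6,4) = 15.
By inclusion–exclusion: 495 − 267 + 15 = 243.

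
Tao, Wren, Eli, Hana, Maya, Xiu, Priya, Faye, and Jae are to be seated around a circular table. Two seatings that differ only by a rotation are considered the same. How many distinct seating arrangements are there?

Around a circle, 9 distinct people have 9!/9 = (8)! = 40320 rotationally distinct seatings.

40320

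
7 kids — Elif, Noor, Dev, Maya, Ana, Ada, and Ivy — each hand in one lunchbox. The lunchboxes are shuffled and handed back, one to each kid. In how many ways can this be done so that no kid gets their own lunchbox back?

Let Aᵢ be the assignments in which kid i gets their own lunchbox. We want the size of the complement of A₁∪…∪A_7.
By inclusion–exclusion this is Σ_{j=0}^{7} (−1)^j C(7,j)·(7−j)!.
Computing: 5040 − 5040 + 2520 − 840 + 210 − 42 + 7 − 1 = 1854.

1854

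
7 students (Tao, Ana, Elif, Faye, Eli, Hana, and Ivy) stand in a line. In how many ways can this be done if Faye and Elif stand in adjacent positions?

Place the 5 others and the Faye-Elif pair as 6 objects in a line; the pair has 2 internal arrangements.
So the count is 2·(6)! = 1440.

1440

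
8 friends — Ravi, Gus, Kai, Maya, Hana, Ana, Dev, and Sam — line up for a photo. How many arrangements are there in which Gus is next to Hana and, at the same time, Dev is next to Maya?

Treat {Gus,Hana} as one block (2 orders) and {Dev,Maya} as another (2 orders).
That leaves 6 units to arrange: 2 × 2 × 6! = 4 × 720 = 2880.

2880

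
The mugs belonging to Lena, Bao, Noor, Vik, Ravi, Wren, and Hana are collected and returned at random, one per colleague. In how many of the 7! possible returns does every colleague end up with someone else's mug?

This is the derangement count D_7: permutations of 7 items with no fixed point.
By inclusion–exclusion this is Σ_{j=0}^{7} (−1)^j C(7,j)·(7−j)!.
Computing: 5040 − 5040 + 2520 − 840 + 210 − 42 + 7 − 1 = 1854.

1854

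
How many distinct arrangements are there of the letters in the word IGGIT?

Letter multiplicities in IGGIT: G×2, I×2, T×1.
Dividing 5! = 120 by 2!·2! = 4 for the repeated letters gives 30.

30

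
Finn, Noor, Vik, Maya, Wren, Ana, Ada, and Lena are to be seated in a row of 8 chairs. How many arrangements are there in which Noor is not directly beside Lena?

30240

Of the 8! = 40320 arrangements, those with Noor and Lena adjacent number 2 × 7! = 10080 (treat the pair as a block with 2 internal orders).
So 40320 − 10080 = 30240 arrangements keep them apart.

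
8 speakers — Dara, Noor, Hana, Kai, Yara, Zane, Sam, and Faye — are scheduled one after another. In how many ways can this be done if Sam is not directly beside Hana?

There are 8! = 40320 arrangements in all. If Sam and Hana are adjacent, merging them into one block gives 2·(7)! = 10080 arrangements.
So 40320 − 10080 = 30240 arrangements keep them apart.

30240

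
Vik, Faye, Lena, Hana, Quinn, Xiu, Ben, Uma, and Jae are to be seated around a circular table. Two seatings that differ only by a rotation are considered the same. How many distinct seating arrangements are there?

40320

Seat Vik anywhere (absorbing the rotational symmetry), then permute the other 8: (8)! = 40320.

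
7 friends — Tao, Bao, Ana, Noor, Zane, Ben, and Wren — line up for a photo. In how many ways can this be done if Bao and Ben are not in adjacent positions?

There are 7! = 5040 arrangements in all. If Bao and Ben are adjacent, merging them into one block gives 2·(6)! = 1440 arrangements.
Complementary counting: 5040 − 1440 = 3600.

3600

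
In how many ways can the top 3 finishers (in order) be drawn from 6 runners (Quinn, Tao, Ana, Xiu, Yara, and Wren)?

120

There are 6 choices for 1st place, 5 for 2nd, and 4 for 3rd.
That gives 6 × 5 × 4 = 120.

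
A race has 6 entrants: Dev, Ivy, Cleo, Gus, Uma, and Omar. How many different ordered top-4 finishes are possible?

360

This is an ordered selection of 4 from 6: P(6,4).
That gives 6 × 5 × 4 × 3 = 360.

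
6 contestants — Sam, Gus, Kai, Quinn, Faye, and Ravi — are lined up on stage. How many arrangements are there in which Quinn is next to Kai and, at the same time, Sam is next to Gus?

96

Treat {Quinn,Kai} as one block (2 orders) and {Sam,Gus} as another (2 orders).
That leaves 4 units to arrange: 2 × 2 × 4! = 4 × 24 = 96.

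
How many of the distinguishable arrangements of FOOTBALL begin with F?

1260

Fix F in the first position and arrange the remaining 7 letters.
Those 7 letters have L appearing twice and O appearing twice, giving (7)!/(2!·2!) = 1260.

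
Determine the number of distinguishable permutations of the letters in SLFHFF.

120

Letter multiplicities in SLFHFF: F×3, H×1, L×1, S×1.
The number of distinct arrangements is 6!/(3!) = 720/6 = 120.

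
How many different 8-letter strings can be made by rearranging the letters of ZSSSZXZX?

The 8 letters of ZSSSZXZX have repeats: S appearing 3 times, X appearing twice, and Z appearing 3 times.
Dividing 8! = 40320 by 3!·3!·2! = 72 for the repeated letters gives 560.

560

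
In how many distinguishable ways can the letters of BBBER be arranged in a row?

Letter multiplicities in BBBER: B×3, E×1, R×1.
Dividing 5! = 120 by 3! = 6 for the repeated letters gives 20.

20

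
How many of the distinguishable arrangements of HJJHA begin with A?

With the first slot taken by A, it remains to arrange the other 4 letters (HJJH).
Those 4 letters have H appearing twice and J appearing twice, giving (4)!/(2!·2!) = 6.

6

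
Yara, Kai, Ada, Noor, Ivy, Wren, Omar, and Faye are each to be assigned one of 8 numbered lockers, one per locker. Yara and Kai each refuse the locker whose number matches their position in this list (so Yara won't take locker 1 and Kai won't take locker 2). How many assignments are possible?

Let Aᵢ (for i ∈ {1, 2}) be the placements that put person i in their forbidden locker. Any j of these fix j positions, leaving (8−j)! ways to fill the rest, and there are C(2,j) ways to pick which j.
By inclusion–exclusion, the number of valid placements is Σ_{j=0}^{2} (−1)^j C(2,j)·(8−j)!.
Computing: 40320 − 10080 + 720 = 30960.

30960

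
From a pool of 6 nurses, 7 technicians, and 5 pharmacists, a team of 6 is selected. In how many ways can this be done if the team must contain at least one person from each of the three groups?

15470

Total 6-person selections from all 18: C(18,6) = 18564.
Subtract selections that omit an entire group: no nurses → C(12,6) = 924; no technicians → C(11,6) = 462; no pharmacists → C(13,6) = 1716.
Add back selections omitting two groups (i.e. drawn from a single group): C(6,6) + C(7,6) + C(5,6) = 8.
By inclusion–exclusion: 18564 − 3102 + 8 = 15470.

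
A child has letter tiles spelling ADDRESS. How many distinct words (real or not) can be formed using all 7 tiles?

Letter multiplicities in ADDRESS: A×1, D×2, E×1, R×1, S×2.
So there are 7! / (2!·2!) = 1260 distinguishable arrangements.

1260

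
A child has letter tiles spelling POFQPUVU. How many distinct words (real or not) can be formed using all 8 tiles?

10080

Letter multiplicities in POFQPUVU: F×1, O×1, P×2, Q×1, U×2, V×1.
The number of distinct arrangements is 8!/(2!·2!) = 40320/4 = 10080.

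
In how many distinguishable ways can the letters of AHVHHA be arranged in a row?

AHVHHA has 6 letters with A appearing twice and H appearing 3 times.
Dividing 6! = 720 by 3!·2! = 12 for the repeated letters gives 60.

60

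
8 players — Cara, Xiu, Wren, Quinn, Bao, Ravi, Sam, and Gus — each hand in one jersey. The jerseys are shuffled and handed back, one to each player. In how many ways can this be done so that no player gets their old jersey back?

Let Aᵢ be the assignments in which player i gets their old jersey. We want the size of the complement of A₁∪…∪A_8.
By inclusion–exclusion this is Σ_{j=0}^{8} (−1)^j C(8,j)·(8−j)!.
Computing: 40320 − 40320 + 20160 − 6720 + 1680 − 336 + 56 − 8 + 1 = 14833.

14833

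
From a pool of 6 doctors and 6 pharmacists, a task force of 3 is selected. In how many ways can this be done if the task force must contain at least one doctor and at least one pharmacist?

180

Total 3-person selections from all 12: C(12,3) = 220.
Selections missing a whole group: no doctors → C(6,3) = 20; no pharmacists → C(6,3) = 20.
Both groups omitted at once is impossible, so 220 − 40 = 180.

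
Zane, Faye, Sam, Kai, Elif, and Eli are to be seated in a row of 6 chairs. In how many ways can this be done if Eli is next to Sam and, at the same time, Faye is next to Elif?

Treat {Eli,Sam} as one block (2 orders) and {Faye,Elif} as another (2 orders).
That leaves 4 units to arrange: 2 × 2 × 4! = 4 × 24 = 96.

96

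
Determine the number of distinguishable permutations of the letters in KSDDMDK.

420

The 7 letters of KSDDMDK have repeats: D appearing 3 times and K appearing twice.
The number of distinct arrangements is 7!/(3!·2!) = 5040/12 = 420.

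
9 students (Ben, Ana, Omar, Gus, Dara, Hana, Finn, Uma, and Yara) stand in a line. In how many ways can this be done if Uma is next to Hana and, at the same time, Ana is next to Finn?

20160

Treat {Uma,Hana} as one block (2 orders) and {Ana,Finn} as another (2 orders).
That leaves 7 units to arrange: 2 × 2 × 7! = 4 × 5040 = 20160.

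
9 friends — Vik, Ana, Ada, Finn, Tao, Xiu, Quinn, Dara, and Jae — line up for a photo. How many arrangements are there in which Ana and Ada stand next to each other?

80640

Treat {Ana, Ada} as a single unit. There are 8 units to order, and the pair itself can be ordered 2 ways.
So the count is 2·(8)! = 80640.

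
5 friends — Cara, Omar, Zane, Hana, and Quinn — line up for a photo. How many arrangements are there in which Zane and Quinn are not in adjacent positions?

Of the 5! = 120 arrangements, those with Zane and Quinn adjacent number 2 × 4! = 48 (treat the pair as a block with 2 internal orders).
So 120 − 48 = 72 arrangements keep them apart.

72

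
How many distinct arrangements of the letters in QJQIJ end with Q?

12

With the last slot taken by Q, it remains to arrange the other 4 letters (JQIJ).
Those 4 letters have J appearing twice, giving (4)!/(2!) = 12.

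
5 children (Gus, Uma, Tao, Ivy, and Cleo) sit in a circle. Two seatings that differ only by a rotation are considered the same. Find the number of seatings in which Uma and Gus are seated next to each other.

12

Glue Uma and Gus into a block (2 internal orders). Seating 4 units around a circle gives (3)! arrangements.
So 2 × (3)! = 2 × 6 = 12.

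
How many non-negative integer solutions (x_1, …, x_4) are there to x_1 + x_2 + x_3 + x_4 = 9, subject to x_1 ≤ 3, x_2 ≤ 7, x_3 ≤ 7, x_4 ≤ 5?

136

By stars and bars, unrestricted non-negative solutions to x_1+…+x_4 = 9 number C(9+3,3) = 220.
Subtract solutions that violate a single cap (substitute x_i' = x_i − (cap_i+1)): x_1 ≥ 4 gives C(8,3) = 56; x_2 ≥ 8 gives C(4,3) = 4; x_3 ≥ 8 gives C(4,3) = 4; x_4 ≥ 6 gives C(6,3) = 20. Together 84.
No two caps can be exceeded simultaneously, so the pair terms are all 0.
By inclusion–exclusion the count is 220 − 84 + 0 = 136.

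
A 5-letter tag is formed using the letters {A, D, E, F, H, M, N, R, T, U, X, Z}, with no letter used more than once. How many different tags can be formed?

This is a permutation of 5 out of 12: P(12,5) = 12!/7!.
12 × 11 × 10 × 9 × 8 = 95040.

95040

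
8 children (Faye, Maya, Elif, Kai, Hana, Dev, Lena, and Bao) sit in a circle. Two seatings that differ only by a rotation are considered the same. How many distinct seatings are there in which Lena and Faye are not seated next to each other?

All circular seatings of 8 people number (7)! = 5040.
Those with Lena next to Faye: fuse the pair into one unit and seat 7 units around a circle — 2·(6)! = 1440.
Subtracting, 5040 − 1440 = 3600.

3600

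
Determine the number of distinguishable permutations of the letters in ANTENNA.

ANTENNA has 7 letters with A appearing twice and N appearing 3 times.
The number of distinct arrangements is 7!/(3!·2!) = 5040/12 = 420.

420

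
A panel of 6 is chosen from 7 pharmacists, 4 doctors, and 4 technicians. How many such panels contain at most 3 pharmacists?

3850

Split by how many pharmacists are chosen (0 through 3).
Sum: C(7,0)·C(8,6) + C(7,1)·C(8,5) + C(7,2)·C(8,4) + C(7,3)·C(8,3) = 28 + 392 + 1470 + 1960 = 3850.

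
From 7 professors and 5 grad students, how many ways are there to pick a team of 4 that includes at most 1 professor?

75

Split by how many professors are chosen (0 through 1).
Sum: C(7,0)·C(5,4) + C(7,1)·C(5,3) = 5 + 70 = 75.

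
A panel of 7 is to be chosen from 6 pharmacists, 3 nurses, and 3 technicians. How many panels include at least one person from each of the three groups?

With no constraint there are C(12,7) = 792 possible selections.
Subtract selections that omit an entire group: no pharmacists → C(6,7) = 0; no nurses → C(9,7) = 36; no technicians → C(9,7) = 36.
Add back selections omitting two groups (i.e. drawn from a single group): C(6,7) + C(3,7) + C(3,7) = 0.
By inclusion–exclusion: 792 − 72 + 0 = 720.

720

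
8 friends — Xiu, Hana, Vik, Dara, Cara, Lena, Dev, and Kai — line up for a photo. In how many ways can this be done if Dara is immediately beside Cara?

10080

Treat {Dara, Cara} as a single unit. There are 7 units to order, and the pair itself can be ordered 2 ways.
So the count is 2·(7)! = 10080.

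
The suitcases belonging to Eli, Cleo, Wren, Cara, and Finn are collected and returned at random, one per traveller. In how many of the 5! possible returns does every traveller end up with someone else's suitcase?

Count assignments avoiding every fixed point. For any j of the 5 travellers fixed to their own suitcase, the other 5−j can be arranged in (5−j)! ways.
By inclusion–exclusion this is Σ_{j=0}^{5} (−1)^j C(5,j)·(5−j)!.
Computing: 120 − 120 + 60 − 20 + 5 − 1 = 44.

44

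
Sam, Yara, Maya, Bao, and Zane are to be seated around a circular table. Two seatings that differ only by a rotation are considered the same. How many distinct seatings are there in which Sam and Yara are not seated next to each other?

All circular seatings of 5 people number (4)! = 24.
Those with Sam next to Yara: fuse the pair into one unit and seat 4 units around a circle — 2·(3)! = 12.
Subtracting, 24 − 12 = 12.

12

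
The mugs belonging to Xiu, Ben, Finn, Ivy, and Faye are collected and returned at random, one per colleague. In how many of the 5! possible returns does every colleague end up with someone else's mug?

Let Aᵢ be the assignments in which colleague i gets their own mug. We want the size of the complement of A₁∪…∪A_5.
By inclusion–exclusion this is Σ_{j=0}^{5} (−1)^j C(5,j)·(5−j)!.
Computing: 120 − 120 + 60 − 20 + 5 − 1 = 44.

44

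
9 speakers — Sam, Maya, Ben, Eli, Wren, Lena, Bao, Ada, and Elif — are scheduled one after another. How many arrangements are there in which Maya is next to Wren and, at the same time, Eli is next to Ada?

Treat {Maya,Wren} as one block (2 orders) and {Eli,Ada} as another (2 orders).
That leaves 7 units to arrange: 2 × 2 × 7! = 4 × 5040 = 20160.

20160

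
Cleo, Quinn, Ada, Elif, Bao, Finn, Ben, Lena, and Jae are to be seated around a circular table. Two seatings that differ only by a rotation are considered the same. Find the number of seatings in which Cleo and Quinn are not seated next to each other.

30240

Without the restriction there are (8)! = 40320 seatings.
Those with Cleo next to Quinn: fuse the pair into one unit and seat 8 units around a circle — 2·(7)! = 10080.
Subtracting, 40320 − 10080 = 30240.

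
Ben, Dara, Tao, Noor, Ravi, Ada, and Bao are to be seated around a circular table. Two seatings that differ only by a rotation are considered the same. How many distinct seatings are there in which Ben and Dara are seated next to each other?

240

Glue Ben and Dara into a block (2 internal orders). Seating 6 units around a circle gives (5)! arrangements.
So 2 × (5)! = 2 × 120 = 240.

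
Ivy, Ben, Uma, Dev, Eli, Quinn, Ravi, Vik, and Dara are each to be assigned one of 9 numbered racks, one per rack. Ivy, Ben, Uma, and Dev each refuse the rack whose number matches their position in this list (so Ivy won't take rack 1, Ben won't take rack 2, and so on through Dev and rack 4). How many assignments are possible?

Let Aᵢ (for 1 ≤ i ≤ 4) be the placements that put person i in their forbidden rack. Any j of these fix j positions, leaving (9−j)! ways to fill the rest, and there are C(4,j) ways to pick which j.
By inclusion–exclusion, the number of valid placements is Σ_{j=0}^{4} (−1)^j C(4,j)·(9−j)!.
Computing: 362880 − 161280 + 30240 − 2880 + 120 = 229080.

229080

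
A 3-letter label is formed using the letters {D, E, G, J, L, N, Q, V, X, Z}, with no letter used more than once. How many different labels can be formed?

With no repetition, fill the 3 letters in order: 10 choices, then 9, down to 8.
10 × 9 × 8 = 720.

720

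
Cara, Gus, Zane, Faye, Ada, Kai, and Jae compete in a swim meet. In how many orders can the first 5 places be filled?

2520

This is an ordered selection of 5 from 7: P(7,5).
That gives 7 × 6 × 5 × 4 × 3 = 2520.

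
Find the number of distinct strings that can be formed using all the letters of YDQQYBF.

1260

The 7 letters of YDQQYBF have repeats: Q appearing twice and Y appearing twice.
Dividing 7! = 5040 by 2!·2! = 4 for the repeated letters gives 1260.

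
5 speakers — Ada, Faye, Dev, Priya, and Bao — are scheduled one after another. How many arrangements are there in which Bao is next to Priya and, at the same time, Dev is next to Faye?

24

Treat {Bao,Priya} as one block (2 orders) and {Dev,Faye} as another (2 orders).
That leaves 3 units to arrange: 2 × 2 × 3! = 4 × 6 = 24.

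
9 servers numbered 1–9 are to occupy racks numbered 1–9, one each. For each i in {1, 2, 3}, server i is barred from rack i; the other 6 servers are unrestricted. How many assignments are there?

256320

Let Aᵢ (for i ∈ {1, 2, 3}) be the placements that put server i in its forbidden rack. Any j of these fix j positions, leaving (9−j)! ways to fill the rest, and there are C(3,j) ways to pick which j.
By inclusion–exclusion, the number of valid placements is Σ_{j=0}^{3} (−1)^j C(3,j)·(9−j)!.
Computing: 362880 − 120960 + 15120 − 720 = 256320.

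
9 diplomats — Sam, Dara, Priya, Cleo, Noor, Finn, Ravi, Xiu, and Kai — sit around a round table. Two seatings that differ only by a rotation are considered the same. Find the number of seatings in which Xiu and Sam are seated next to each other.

Treat {Xiu, Sam} as one unit (2 internal orders) and seat the resulting 8 units around the table: (7)! circular arrangements.
So 2 × (7)! = 2 × 5040 = 10080.

10080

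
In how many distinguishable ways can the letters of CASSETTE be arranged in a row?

The 8 letters of CASSETTE have repeats: E appearing twice, S appearing twice, and T appearing twice.
So there are 8! / (2!·2!·2!) = 5040 distinguishable arrangements.

5040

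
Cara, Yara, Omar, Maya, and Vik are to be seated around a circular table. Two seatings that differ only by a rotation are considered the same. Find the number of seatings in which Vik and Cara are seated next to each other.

Treat {Vik, Cara} as one unit (2 internal orders) and seat the resulting 4 units around the table: (3)! circular arrangements.
So 2 × (3)! = 2 × 6 = 12.

12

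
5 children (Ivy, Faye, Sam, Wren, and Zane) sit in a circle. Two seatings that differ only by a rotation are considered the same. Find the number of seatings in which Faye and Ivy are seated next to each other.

12

Glue Faye and Ivy into a block (2 internal orders). Seating 4 units around a circle gives (3)! arrangements.
So 2 × (3)! = 2 × 6 = 12.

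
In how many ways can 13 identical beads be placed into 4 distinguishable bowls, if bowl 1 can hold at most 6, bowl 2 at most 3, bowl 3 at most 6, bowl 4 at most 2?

30

By stars and bars, unrestricted non-negative solutions to x_1+…+x_4 = 13 number C(13+3,3) = 560.
Subtract solutions that violate a single cap (substitute x_i' = x_i − (cap_i+1)): x_1 ≥ 7 gives C(9,3) = 84; x_2 ≥ 4 gives C(12,3) = 220; x_3 ≥ 7 gives C(9,3) = 84; x_4 ≥ 3 gives C(13,3) = 286. Together 674.
Add back pairs where two caps are both exceeded: 10 + 0 + 20 + 10 + 84 + 20 = 144.
By inclusion–exclusion the count is 560 − 674 + 144 = 30.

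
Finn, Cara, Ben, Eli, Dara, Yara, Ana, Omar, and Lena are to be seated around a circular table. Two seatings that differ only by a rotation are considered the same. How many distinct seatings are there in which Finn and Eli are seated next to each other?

10080

Glue Finn and Eli into a block (2 internal orders). Seating 8 units around a circle gives (7)! arrangements.
So 2 × (7)! = 2 × 5040 = 10080.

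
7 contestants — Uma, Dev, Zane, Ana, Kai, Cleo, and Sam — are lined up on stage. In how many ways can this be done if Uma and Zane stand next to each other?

Glue Uma and Zane into one block (2 internal orders), leaving 6 units to arrange in a row.
That gives 2 × 6! = 2 × 720 = 1440.

1440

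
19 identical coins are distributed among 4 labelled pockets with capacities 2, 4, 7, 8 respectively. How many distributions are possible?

10

By stars and bars, unrestricted non-negative solutions to x_1+…+x_4 = 19 number C(19+3,3) = 1540.
Subtract solutions that violate a single cap (substitute x_i' = x_i − (cap_i+1)): x_1 ≥ 3 gives C(19,3) = 969; x_2 ≥ 5 gives C(17,3) = 680; x_3 ≥ 8 gives C(14,3) = 364; x_4 ≥ 9 gives C(13,3) = 286. Together 2299.
Add back pairs where two caps are both exceeded: 364 + 165 + 120 + 84 + 56 + 10 = 799.
Subtract triples: 20 + 10 + 0 + 0 = 30.
By inclusion–exclusion the count is 1540 − 2299 + 799 − 30 = 10.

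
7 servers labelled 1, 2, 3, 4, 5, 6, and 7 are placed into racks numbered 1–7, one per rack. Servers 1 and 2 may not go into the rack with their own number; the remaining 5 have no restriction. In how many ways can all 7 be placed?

3720

Let Aᵢ (for i ∈ {1, 2}) be the placements that put server i in its forbidden rack. Any j of these fix j positions, leaving (7−j)! ways to fill the rest, and there are C(2,j) ways to pick which j.
By inclusion–exclusion, the number of valid placements is Σ_{j=0}^{2} (−1)^j C(2,j)·(7−j)!.
Computing: 5040 − 1440 + 120 = 3720.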